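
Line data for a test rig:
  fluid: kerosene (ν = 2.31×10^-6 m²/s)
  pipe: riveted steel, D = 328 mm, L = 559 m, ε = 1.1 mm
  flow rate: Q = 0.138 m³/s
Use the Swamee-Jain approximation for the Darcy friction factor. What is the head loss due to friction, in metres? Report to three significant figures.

h_f ≈ 6.42 m

V = 4Q/(πD²) = 4·0.138/(π·0.328²) = 1.633 m/s
Re = VD/ν = 1.633·0.328/2.31×10^-6 = 2.32×10^5 → turbulent
ε/D = 1.1/328 = 0.00335
Swamee-Jain: f = 0.02771
h_f = f(L/D)V²/(2g) = 0.02771·(559/0.328)·1.633²/(2·9.81) = 6.420 m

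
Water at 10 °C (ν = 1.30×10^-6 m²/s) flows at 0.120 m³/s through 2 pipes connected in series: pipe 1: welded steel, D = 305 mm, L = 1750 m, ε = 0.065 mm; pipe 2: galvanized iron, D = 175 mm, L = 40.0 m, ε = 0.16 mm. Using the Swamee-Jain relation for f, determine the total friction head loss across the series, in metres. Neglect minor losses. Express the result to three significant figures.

Pipe 1: V = 1.642 m/s, Re = 3.85×10^5, ε/D = 2.13×10^-4, f = 0.01600, h_1 = f(L/D)V²/2g = 12.62 m
Pipe 2: V = 4.989 m/s, Re = 6.72×10^5, ε/D = 9.14×10^-4, f = 0.01980, h_2 = f(L/D)V²/2g = 5.742 m
Series → Q common, losses add: H = Σh = 18.37 m

H ≈ 18.4 m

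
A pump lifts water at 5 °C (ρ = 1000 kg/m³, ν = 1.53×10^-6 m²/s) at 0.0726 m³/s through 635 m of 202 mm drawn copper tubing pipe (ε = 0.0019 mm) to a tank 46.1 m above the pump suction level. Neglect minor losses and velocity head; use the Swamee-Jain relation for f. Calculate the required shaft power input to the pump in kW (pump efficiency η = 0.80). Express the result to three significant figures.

V = 4Q/(πD²) = 2.265 m/s; Re = 2.99×10^5; ε/D = 9.41×10^-6; f = 0.01449
h_f = f(L/D)V²/2g = 11.92 m
Total head H = z + h_f = 46.1 + 11.92 = 58.02 m
P_hyd = ρgQH = 1000·9.81·0.0726·58.02 = 41.32 kW
P_shaft = P_hyd/η = 41.32/0.80 = 51.65 kW

P_shaft ≈ 51.6 kW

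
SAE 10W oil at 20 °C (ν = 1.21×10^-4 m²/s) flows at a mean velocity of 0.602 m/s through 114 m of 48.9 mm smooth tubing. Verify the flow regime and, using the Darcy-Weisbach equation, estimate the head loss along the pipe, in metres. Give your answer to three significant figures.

h_f ≈ 11.3 m

Re = VD/ν = 0.602·0.04890/1.21×10^-4 = 243 → laminar (Re < 2300)
f = 64/Re = 0.2631
h_f = f(L/D)V²/(2g) = 0.2631·(114/0.04890)·0.602²/(2·9.81) = 11.33 m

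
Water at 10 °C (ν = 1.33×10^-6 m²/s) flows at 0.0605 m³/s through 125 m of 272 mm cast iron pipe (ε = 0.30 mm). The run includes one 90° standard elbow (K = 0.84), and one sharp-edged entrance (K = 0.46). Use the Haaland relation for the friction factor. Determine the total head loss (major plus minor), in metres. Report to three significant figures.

H_L ≈ 0.611 m

V = 4Q/(πD²) = 1.041 m/s; V²/2g = 0.05525 m
Re = 2.13×10^5, ε/D = 0.00110 → f = 0.02125 (Haaland)
Major: h_f = f(L/D)·V²/2g = 0.02125·459.6·0.05525 = 0.5395 m
Minor: ΣK = 1.30; h_m = ΣK·V²/2g = 0.07183 m
Total H_L = 0.5395 + 0.07183 = 0.6114 m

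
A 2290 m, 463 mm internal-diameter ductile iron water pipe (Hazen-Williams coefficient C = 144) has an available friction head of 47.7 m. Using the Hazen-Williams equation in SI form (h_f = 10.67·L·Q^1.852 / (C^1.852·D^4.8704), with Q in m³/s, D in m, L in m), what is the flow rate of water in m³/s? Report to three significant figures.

Rearranging: Q = [h_f·C^1.852·D^4.8704 / (10.67·L)]^(1/1.852)
Q = [47.7·144^1.852·0.463^4.8704 / (10.67·2290)]^0.540 = 0.6545 m³/s

Q ≈ 0.654 m³/s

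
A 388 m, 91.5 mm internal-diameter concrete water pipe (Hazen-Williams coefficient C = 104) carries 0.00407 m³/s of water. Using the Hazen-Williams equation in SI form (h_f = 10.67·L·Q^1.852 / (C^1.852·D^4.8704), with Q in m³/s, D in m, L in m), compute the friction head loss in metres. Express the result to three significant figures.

h_f = 10.67·388·0.00407^1.852 / (104^1.852·0.0915^4.8704) = 3.256 m

h_f ≈ 3.26 m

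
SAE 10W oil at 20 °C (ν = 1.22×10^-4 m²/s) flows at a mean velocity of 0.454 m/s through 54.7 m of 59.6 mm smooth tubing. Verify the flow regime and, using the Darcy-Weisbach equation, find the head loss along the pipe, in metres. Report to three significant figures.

h_f ≈ 2.78 m

Re = VD/ν = 0.454·0.05960/1.22×10^-4 = 222 → laminar (Re < 2300)
f = 64/Re = 0.2886
h_f = f(L/D)V²/(2g) = 0.2886·(54.7/0.05960)·0.454²/(2·9.81) = 2.782 m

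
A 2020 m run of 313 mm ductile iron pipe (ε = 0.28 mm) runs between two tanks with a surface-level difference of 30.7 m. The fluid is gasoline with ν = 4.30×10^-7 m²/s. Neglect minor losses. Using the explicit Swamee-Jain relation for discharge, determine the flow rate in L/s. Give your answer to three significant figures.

Swamee-Jain (Type II): Q = -0.965·√(gD⁵h_f/L)·ln[ε/(3.7D) + √(3.17ν²L/(gD³h_f))]
√(gD⁵h_f/L) = √(9.81·0.313⁵·30.7/2020) = 0.02116
ε/(3.7D) = 2.42×10^-4; √(3.17ν²L/(gD³h_f)) = 1.13×10^-5
Q = -0.965·0.02116·ln(2.531×10^-4) = 0.1691 m³/s
Check: V = 2.20 m/s, Re = 1.60×10^6, f = 0.01939, h_f = 30.8 m ≈ 30.7 m ✓

Q ≈ 169 L/s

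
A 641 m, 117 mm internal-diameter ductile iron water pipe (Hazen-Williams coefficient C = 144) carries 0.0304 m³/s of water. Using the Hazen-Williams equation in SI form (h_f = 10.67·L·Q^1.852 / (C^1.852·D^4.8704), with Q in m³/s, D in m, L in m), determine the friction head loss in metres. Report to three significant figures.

h_f ≈ 36.8 m

h_f = 10.67·641·0.0304^1.852 / (144^1.852·0.117^4.8704) = 36.84 m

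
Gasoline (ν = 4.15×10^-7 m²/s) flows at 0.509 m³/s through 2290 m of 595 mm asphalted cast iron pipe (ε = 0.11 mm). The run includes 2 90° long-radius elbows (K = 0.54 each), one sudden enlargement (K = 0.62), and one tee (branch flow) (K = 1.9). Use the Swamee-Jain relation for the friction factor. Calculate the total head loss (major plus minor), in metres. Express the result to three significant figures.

H_L ≈ 9.82 m

V = 4Q/(πD²) = 1.831 m/s; V²/2g = 0.1708 m
Re = 2.62×10^6, ε/D = 1.85×10^-4 → f = 0.01400 (Swamee-Jain)
Major: h_f = f(L/D)·V²/2g = 0.01400·3849·0.1708 = 9.206 m
Minor: ΣK = 3.60; h_m = ΣK·V²/2g = 0.6149 m
Total H_L = 9.206 + 0.6149 = 9.821 m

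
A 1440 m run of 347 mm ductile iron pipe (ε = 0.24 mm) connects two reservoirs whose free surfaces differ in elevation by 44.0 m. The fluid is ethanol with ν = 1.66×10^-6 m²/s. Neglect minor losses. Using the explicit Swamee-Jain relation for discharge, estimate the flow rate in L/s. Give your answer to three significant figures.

Q ≈ 317 L/s

Swamee-Jain (Type II): Q = -0.965·√(gD⁵h_f/L)·ln[ε/(3.7D) + √(3.17ν²L/(gD³h_f))]
√(gD⁵h_f/L) = √(9.81·0.347⁵·44.0/1440) = 0.03883
ε/(3.7D) = 1.87×10^-4; √(3.17ν²L/(gD³h_f)) = 2.64×10^-5
Q = -0.965·0.03883·ln(2.133×10^-4) = 0.3168 m³/s
Check: V = 3.35 m/s, Re = 7.00×10^5, f = 0.01866, h_f = 44.3 m ≈ 44.0 m ✓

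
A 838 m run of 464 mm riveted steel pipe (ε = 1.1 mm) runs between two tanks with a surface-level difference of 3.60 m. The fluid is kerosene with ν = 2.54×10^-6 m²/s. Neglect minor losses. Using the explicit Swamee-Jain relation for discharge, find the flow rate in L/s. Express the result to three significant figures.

Swamee-Jain (Type II): Q = -0.965·√(gD⁵h_f/L)·ln[ε/(3.7D) + √(3.17ν²L/(gD³h_f))]
√(gD⁵h_f/L) = √(9.81·0.464⁵·3.60/838) = 0.03011
ε/(3.7D) = 6.41×10^-4; √(3.17ν²L/(gD³h_f)) = 6.97×10^-5
Q = -0.965·0.03011·ln(7.104×10^-4) = 0.2106 m³/s
Check: V = 1.25 m/s, Re = 2.28×10^5, f = 0.02538, h_f = 3.63 m ≈ 3.60 m ✓

Q ≈ 211 L/s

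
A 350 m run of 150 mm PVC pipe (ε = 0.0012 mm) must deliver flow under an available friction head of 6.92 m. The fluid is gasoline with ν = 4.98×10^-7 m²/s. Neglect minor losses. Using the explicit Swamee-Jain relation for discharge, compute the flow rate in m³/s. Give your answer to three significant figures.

Swamee-Jain (Type II): Q = -0.965·√(gD⁵h_f/L)·ln[ε/(3.7D) + √(3.17ν²L/(gD³h_f))]
√(gD⁵h_f/L) = √(9.81·0.150⁵·6.92/350) = 0.003838
ε/(3.7D) = 2.16×10^-6; √(3.17ν²L/(gD³h_f)) = 3.47×10^-5
Q = -0.965·0.003838·ln(3.682×10^-5) = 0.03781 m³/s
Check: V = 2.14 m/s, Re = 6.44×10^5, f = 0.01267, h_f = 6.90 m ≈ 6.92 m ✓

Q ≈ 0.0378 m³/s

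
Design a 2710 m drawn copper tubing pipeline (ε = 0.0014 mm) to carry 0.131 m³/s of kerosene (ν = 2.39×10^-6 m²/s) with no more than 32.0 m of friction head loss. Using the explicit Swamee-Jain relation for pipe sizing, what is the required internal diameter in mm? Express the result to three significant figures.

D ≈ 287 mm

Swamee-Jain (Type III): D = 0.66·[ε^1.25·(LQ²/(gh_f))^4.75 + ν·Q^9.4·(L/(gh_f))^5.2]^0.04
LQ²/(gh_f) = 0.1481; L/(gh_f) = 8.633
Term 1 = ε^1.25·(…)^4.75 = 5.54×10^-12; Term 2 = ν·Q^9.4·(…)^5.2 = 8.89×10^-10
D = 0.66·(5.54×10^-12 + 8.89×10^-10)^0.04 = 0.2868 m = 287 mm
Check: V = 2.03 m/s, Re = 2.43×10^5, f = 0.01501, h_f = 29.7 m ≈ 32.0 m ✓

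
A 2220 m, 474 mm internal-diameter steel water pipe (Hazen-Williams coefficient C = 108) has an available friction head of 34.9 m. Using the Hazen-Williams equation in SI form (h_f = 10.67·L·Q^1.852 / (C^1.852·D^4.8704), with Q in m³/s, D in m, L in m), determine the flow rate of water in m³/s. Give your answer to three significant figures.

Rearranging: Q = [h_f·C^1.852·D^4.8704 / (10.67·L)]^(1/1.852)
Q = [34.9·108^1.852·0.474^4.8704 / (10.67·2220)]^0.540 = 0.4485 m³/s

Q ≈ 0.449 m³/s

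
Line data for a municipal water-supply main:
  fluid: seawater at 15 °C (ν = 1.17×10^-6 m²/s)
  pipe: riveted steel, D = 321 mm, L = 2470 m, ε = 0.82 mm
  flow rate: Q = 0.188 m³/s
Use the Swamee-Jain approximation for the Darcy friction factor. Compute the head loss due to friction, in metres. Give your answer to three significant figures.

h_f ≈ 53.7 m

V = 4Q/(πD²) = 4·0.188/(π·0.321²) = 2.323 m/s
Re = VD/ν = 2.323·0.321/1.17×10^-6 = 6.37×10^5 → turbulent
ε/D = 0.82/321 = 0.00255
Swamee-Jain: f = 0.02536
h_f = f(L/D)V²/(2g) = 0.02536·(2470/0.321)·2.323²/(2·9.81) = 53.67 m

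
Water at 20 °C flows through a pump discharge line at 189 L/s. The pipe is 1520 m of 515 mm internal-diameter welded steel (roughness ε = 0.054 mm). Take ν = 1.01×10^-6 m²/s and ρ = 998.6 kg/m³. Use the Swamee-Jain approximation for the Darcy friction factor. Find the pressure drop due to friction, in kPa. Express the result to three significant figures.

Δp ≈ 17.8 kPa

V = 4Q/(πD²) = 4·0.189/(π·0.515²) = 0.9073 m/s
Re = VD/ν = 0.9073·0.515/1.01×10^-6 = 4.63×10^5 → turbulent
ε/D = 0.054/515 = 1.05×10^-4
Swamee-Jain: f = 0.01465
h_f = f(L/D)V²/(2g) = 0.01465·(1520/0.515)·0.9073²/(2·9.81) = 1.815 m
Δp = ρg·h_f = 998.6·9.81·1.815 = 17.78 kPa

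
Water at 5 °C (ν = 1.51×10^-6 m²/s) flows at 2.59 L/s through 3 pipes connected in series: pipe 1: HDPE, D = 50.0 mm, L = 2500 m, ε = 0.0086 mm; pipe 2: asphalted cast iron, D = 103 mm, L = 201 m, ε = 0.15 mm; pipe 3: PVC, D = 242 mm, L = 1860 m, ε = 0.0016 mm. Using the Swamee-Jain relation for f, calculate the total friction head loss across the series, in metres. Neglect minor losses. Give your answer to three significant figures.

Pipe 1: V = 1.319 m/s, Re = 4.37×10^4, ε/D = 1.72×10^-4, f = 0.02205, h_1 = f(L/D)V²/2g = 97.75 m
Pipe 2: V = 0.3108 m/s, Re = 2.12×10^4, ε/D = 0.00146, f = 0.02876, h_2 = f(L/D)V²/2g = 0.2764 m
Pipe 3: V = 0.05631 m/s, Re = 9020, ε/D = 6.61×10^-6, f = 0.03188, h_3 = f(L/D)V²/2g = 0.03959 m
Series → Q common, losses add: H = Σh = 98.07 m

H ≈ 98.1 m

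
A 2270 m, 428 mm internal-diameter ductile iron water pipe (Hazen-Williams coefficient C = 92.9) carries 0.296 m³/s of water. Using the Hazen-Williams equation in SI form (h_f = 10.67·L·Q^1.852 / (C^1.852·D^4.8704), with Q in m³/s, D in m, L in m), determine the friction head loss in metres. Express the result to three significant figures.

h_f ≈ 35.9 m

h_f = 10.67·2270·0.296^1.852 / (92.9^1.852·0.428^4.8704) = 35.91 m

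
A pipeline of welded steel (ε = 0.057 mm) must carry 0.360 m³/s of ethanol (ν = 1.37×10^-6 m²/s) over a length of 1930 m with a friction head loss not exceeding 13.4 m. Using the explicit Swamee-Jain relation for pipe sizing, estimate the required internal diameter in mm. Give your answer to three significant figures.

D ≈ 471 mm

Swamee-Jain (Type III): D = 0.66·[ε^1.25·(LQ²/(gh_f))^4.75 + ν·Q^9.4·(L/(gh_f))^5.2]^0.04
LQ²/(gh_f) = 1.903; L/(gh_f) = 14.68
Term 1 = ε^1.25·(…)^4.75 = 1.05×10^-4; Term 2 = ν·Q^9.4·(…)^5.2 = 1.08×10^-4
D = 0.66·(1.05×10^-4 + 1.08×10^-4)^0.04 = 0.4706 m = 471 mm
Check: V = 2.07 m/s, Re = 7.11×10^5, f = 0.01420, h_f = 12.7 m ≈ 13.4 m ✓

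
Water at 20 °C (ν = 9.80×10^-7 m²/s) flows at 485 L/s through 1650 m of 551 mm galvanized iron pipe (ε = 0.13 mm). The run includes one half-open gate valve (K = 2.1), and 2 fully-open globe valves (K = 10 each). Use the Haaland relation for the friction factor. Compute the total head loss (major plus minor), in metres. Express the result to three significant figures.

H_L ≈ 14.1 m

V = 4Q/(πD²) = 2.034 m/s; V²/2g = 0.2109 m
Re = 1.14×10^6, ε/D = 2.36×10^-4 → f = 0.01490 (Haaland)
Major: h_f = f(L/D)·V²/2g = 0.01490·2995·0.2109 = 9.406 m
Minor: ΣK = 22.1; h_m = ΣK·V²/2g = 4.660 m
Total H_L = 9.406 + 4.660 = 14.07 m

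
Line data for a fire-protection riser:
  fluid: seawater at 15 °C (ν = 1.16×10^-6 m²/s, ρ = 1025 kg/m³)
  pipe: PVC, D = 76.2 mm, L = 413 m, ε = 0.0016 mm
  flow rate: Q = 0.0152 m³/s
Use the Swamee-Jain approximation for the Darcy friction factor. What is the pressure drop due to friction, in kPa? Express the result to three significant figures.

V = 4Q/(πD²) = 4·0.0152/(π·0.0762²) = 3.333 m/s
Re = VD/ν = 3.333·0.0762/1.16×10^-6 = 2.19×10^5 → turbulent
ε/D = 0.0016/76.2 = 2.10×10^-5
Swamee-Jain: f = 0.01546
h_f = f(L/D)V²/(2g) = 0.01546·(413/0.0762)·3.333²/(2·9.81) = 47.46 m
Δp = ρg·h_f = 1025·9.81·47.46 = 477.2 kPa

Δp ≈ 477 kPa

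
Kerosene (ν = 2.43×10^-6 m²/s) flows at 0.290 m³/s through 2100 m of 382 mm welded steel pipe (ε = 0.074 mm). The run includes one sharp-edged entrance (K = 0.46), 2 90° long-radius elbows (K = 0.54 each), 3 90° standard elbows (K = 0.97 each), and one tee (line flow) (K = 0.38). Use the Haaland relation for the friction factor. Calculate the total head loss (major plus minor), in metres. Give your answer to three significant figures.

H_L ≈ 29.5 m

V = 4Q/(πD²) = 2.530 m/s; V²/2g = 0.3263 m
Re = 3.98×10^5, ε/D = 1.94×10^-4 → f = 0.01555 (Haaland)
Major: h_f = f(L/D)·V²/2g = 0.01555·5497·0.3263 = 27.89 m
Minor: ΣK = 4.83; h_m = ΣK·V²/2g = 1.576 m
Total H_L = 27.89 + 1.576 = 29.47 m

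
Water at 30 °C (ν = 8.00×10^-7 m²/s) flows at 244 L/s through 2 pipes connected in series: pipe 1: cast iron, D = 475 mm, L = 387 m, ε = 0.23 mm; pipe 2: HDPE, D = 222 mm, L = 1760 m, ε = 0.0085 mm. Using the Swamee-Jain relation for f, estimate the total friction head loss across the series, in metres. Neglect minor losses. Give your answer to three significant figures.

Pipe 1: V = 1.377 m/s, Re = 8.18×10^5, ε/D = 4.84×10^-4, f = 0.01731, h_1 = f(L/D)V²/2g = 1.363 m
Pipe 2: V = 6.304 m/s, Re = 1.75×10^6, ε/D = 3.83×10^-5, f = 0.01173, h_2 = f(L/D)V²/2g = 188.3 m
Series → Q common, losses add: H = Σh = 189.7 m

H ≈ 190 m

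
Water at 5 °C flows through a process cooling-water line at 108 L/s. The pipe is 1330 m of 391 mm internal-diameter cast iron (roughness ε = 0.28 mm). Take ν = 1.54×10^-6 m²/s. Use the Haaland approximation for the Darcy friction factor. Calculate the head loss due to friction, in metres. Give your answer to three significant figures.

V = 4Q/(πD²) = 4·0.108/(π·0.391²) = 0.8995 m/s
Re = VD/ν = 0.8995·0.391/1.54×10^-6 = 2.28×10^5 → turbulent
ε/D = 0.28/391 = 7.16×10^-4
Haaland: f = 0.01953
h_f = f(L/D)V²/(2g) = 0.01953·(1330/0.391)·0.8995²/(2·9.81) = 2.739 m

h_f ≈ 2.74 m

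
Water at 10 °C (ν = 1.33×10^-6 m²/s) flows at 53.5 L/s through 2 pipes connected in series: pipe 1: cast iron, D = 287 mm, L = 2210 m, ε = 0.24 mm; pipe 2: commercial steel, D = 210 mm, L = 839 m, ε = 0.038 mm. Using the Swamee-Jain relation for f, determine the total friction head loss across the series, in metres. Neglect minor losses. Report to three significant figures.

Pipe 1: V = 0.8270 m/s, Re = 1.78×10^5, ε/D = 8.36×10^-4, f = 0.02068, h_1 = f(L/D)V²/2g = 5.552 m
Pipe 2: V = 1.545 m/s, Re = 2.44×10^5, ε/D = 1.81×10^-4, f = 0.01656, h_2 = f(L/D)V²/2g = 8.047 m
Series → Q common, losses add: H = Σh = 13.60 m

H ≈ 13.6 m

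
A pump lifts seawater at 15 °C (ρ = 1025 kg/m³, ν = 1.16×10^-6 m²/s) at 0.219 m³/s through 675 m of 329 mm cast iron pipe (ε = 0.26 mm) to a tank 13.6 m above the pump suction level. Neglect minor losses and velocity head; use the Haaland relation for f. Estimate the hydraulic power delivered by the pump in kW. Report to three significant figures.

V = 4Q/(πD²) = 2.576 m/s; Re = 7.31×10^5; ε/D = 7.90×10^-4; f = 0.01902
h_f = f(L/D)V²/2g = 13.20 m
Total head H = z + h_f = 13.6 + 13.20 = 26.80 m
P_hyd = ρgQH = 1025·9.81·0.219·26.80 = 59.02 kW

P_hyd ≈ 59.0 kW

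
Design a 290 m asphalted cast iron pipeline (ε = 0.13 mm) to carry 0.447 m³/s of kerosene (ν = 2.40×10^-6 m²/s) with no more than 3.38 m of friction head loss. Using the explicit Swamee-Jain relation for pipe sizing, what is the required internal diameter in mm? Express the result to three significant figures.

Swamee-Jain (Type III): D = 0.66·[ε^1.25·(LQ²/(gh_f))^4.75 + ν·Q^9.4·(L/(gh_f))^5.2]^0.04
LQ²/(gh_f) = 1.748; L/(gh_f) = 8.746
Term 1 = ε^1.25·(…)^4.75 = 1.97×10^-4; Term 2 = ν·Q^9.4·(…)^5.2 = 9.78×10^-5
D = 0.66·(1.97×10^-4 + 9.78×10^-5)^0.04 = 0.4768 m = 477 mm
Check: V = 2.50 m/s, Re = 4.97×10^5, f = 0.01616, h_f = 3.14 m ≈ 3.38 m ✓

D ≈ 477 mm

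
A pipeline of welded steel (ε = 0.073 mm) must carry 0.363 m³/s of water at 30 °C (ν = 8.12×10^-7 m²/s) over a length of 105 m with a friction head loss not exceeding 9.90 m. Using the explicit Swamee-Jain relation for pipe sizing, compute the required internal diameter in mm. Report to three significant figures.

Swamee-Jain (Type III): D = 0.66·[ε^1.25·(LQ²/(gh_f))^4.75 + ν·Q^9.4·(L/(gh_f))^5.2]^0.04
LQ²/(gh_f) = 0.1425; L/(gh_f) = 1.081
Term 1 = ε^1.25·(…)^4.75 = 6.44×10^-10; Term 2 = ν·Q^9.4·(…)^5.2 = 8.89×10^-11
D = 0.66·(6.44×10^-10 + 8.89×10^-11)^0.04 = 0.2845 m = 285 mm
Check: V = 5.71 m/s, Re = 2.00×10^6, f = 0.01496, h_f = 9.17 m ≈ 9.90 m ✓

D ≈ 285 mm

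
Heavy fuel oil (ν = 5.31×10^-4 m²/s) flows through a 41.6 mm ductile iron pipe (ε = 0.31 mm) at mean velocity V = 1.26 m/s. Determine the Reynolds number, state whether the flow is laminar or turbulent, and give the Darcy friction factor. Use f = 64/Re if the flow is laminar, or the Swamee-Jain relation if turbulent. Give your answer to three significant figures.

Re ≈ 98.7; laminar; f = 64/Re ≈ 0.648

Re = VD/ν = 1.260·0.0416/5.31×10^-4 = 98.7
Re < 2300 → laminar → f = 64/Re = 0.6484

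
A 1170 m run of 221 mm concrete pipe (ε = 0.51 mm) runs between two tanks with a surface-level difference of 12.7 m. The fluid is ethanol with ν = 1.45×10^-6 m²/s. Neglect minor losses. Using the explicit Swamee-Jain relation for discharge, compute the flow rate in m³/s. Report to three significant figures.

Q ≈ 0.0525 m³/s

Swamee-Jain (Type II): Q = -0.965·√(gD⁵h_f/L)·ln[ε/(3.7D) + √(3.17ν²L/(gD³h_f))]
√(gD⁵h_f/L) = √(9.81·0.221⁵·12.7/1170) = 0.007492
ε/(3.7D) = 6.24×10^-4; √(3.17ν²L/(gD³h_f)) = 7.61×10^-5
Q = -0.965·0.007492·ln(6.998×10^-4) = 0.05252 m³/s
Check: V = 1.37 m/s, Re = 2.09×10^5, f = 0.02529, h_f = 12.8 m ≈ 12.7 m ✓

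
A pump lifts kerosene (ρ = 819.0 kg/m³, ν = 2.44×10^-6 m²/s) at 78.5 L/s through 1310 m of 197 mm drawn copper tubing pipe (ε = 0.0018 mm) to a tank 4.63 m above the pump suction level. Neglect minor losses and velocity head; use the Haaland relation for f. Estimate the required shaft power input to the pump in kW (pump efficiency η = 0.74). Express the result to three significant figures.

V = 4Q/(πD²) = 2.575 m/s; Re = 2.08×10^5; ε/D = 9.14×10^-6; f = 0.01544
h_f = f(L/D)V²/2g = 34.70 m
Total head H = z + h_f = 4.63 + 34.70 = 39.33 m
P_hyd = ρgQH = 819.0·9.81·0.0785·39.33 = 24.81 kW
P_shaft = P_hyd/η = 24.81/0.74 = 33.52 kW

P_shaft ≈ 33.5 kW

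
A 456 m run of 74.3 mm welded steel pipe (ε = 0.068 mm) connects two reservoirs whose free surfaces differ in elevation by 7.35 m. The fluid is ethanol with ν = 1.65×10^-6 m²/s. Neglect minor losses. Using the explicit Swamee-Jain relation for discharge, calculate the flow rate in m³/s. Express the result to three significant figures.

Swamee-Jain (Type II): Q = -0.965·√(gD⁵h_f/L)·ln[ε/(3.7D) + √(3.17ν²L/(gD³h_f))]
√(gD⁵h_f/L) = √(9.81·0.0743⁵·7.35/456) = 5.984×10^-4
ε/(3.7D) = 2.47×10^-4; √(3.17ν²L/(gD³h_f)) = 3.65×10^-4
Q = -0.965·5.984×10^-4·ln(6.121×10^-4) = 0.004272 m³/s
Check: V = 0.985 m/s, Re = 4.44×10^4, f = 0.02435, h_f = 7.39 m ≈ 7.35 m ✓

Q ≈ 0.00427 m³/s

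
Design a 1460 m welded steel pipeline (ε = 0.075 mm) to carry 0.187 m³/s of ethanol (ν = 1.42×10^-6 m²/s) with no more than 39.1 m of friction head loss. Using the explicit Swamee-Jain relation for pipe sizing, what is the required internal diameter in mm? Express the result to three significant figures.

Swamee-Jain (Type III): D = 0.66·[ε^1.25·(LQ²/(gh_f))^4.75 + ν·Q^9.4·(L/(gh_f))^5.2]^0.04
LQ²/(gh_f) = 0.1331; L/(gh_f) = 3.806
Term 1 = ε^1.25·(…)^4.75 = 4.83×10^-10; Term 2 = ν·Q^9.4·(…)^5.2 = 2.12×10^-10
D = 0.66·(4.83×10^-10 + 2.12×10^-10)^0.04 = 0.2839 m = 284 mm
Check: V = 2.95 m/s, Re = 5.91×10^5, f = 0.01589, h_f = 36.3 m ≈ 39.1 m ✓

D ≈ 284 mm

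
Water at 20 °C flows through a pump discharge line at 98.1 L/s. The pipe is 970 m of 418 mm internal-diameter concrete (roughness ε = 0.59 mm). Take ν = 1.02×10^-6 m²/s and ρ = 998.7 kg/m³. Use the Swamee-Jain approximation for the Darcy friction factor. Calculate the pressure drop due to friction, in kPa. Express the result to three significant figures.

Δp ≈ 13.2 kPa

V = 4Q/(πD²) = 4·0.0981/(π·0.418²) = 0.7149 m/s
Re = VD/ν = 0.7149·0.418/1.02×10^-6 = 2.93×10^5 → turbulent
ε/D = 0.59/418 = 0.00141
Swamee-Jain: f = 0.02233
h_f = f(L/D)V²/(2g) = 0.02233·(970/0.418)·0.7149²/(2·9.81) = 1.349 m
Δp = ρg·h_f = 998.7·9.81·1.349 = 13.22 kPa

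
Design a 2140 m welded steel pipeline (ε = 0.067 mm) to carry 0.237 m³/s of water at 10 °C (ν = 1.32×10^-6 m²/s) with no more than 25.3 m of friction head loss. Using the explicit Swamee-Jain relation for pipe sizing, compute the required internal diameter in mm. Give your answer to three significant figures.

Swamee-Jain (Type III): D = 0.66·[ε^1.25·(LQ²/(gh_f))^4.75 + ν·Q^9.4·(L/(gh_f))^5.2]^0.04
LQ²/(gh_f) = 0.4843; L/(gh_f) = 8.622
Term 1 = ε^1.25·(…)^4.75 = 1.94×10^-7; Term 2 = ν·Q^9.4·(…)^5.2 = 1.28×10^-7
D = 0.66·(1.94×10^-7 + 1.28×10^-7)^0.04 = 0.3630 m = 363 mm
Check: V = 2.29 m/s, Re = 6.30×10^5, f = 0.01507, h_f = 23.8 m ≈ 25.3 m ✓

D ≈ 363 mm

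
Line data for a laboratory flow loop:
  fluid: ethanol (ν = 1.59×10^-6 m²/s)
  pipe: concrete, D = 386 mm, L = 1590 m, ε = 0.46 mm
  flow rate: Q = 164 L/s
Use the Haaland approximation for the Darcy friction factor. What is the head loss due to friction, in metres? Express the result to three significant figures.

V = 4Q/(πD²) = 4·0.164/(π·0.386²) = 1.401 m/s
Re = VD/ν = 1.401·0.386/1.59×10^-6 = 3.40×10^5 → turbulent
ε/D = 0.46/386 = 0.00119
Haaland: f = 0.02121
h_f = f(L/D)V²/(2g) = 0.02121·(1590/0.386)·1.401²/(2·9.81) = 8.747 m

h_f ≈ 8.75 m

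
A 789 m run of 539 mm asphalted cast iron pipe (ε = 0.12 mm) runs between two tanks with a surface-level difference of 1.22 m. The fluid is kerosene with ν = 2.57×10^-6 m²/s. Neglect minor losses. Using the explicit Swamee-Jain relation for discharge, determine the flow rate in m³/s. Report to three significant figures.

Swamee-Jain (Type II): Q = -0.965·√(gD⁵h_f/L)·ln[ε/(3.7D) + √(3.17ν²L/(gD³h_f))]
√(gD⁵h_f/L) = √(9.81·0.539⁵·1.22/789) = 0.02627
ε/(3.7D) = 6.02×10^-5; √(3.17ν²L/(gD³h_f)) = 9.39×10^-5
Q = -0.965·0.02627·ln(1.541×10^-4) = 0.2225 m³/s
Check: V = 0.975 m/s, Re = 2.05×10^5, f = 0.01724, h_f = 1.22 m ≈ 1.22 m ✓

Q ≈ 0.223 m³/s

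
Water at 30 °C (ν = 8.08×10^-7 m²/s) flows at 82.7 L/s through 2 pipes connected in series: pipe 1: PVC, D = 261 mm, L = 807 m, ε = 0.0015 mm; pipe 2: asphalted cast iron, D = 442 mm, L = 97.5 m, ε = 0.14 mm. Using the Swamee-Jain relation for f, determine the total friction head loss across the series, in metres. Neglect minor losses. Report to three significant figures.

H ≈ 5.02 m

Pipe 1: V = 1.546 m/s, Re = 4.99×10^5, ε/D = 5.75×10^-6, f = 0.01319, h_1 = f(L/D)V²/2g = 4.965 m
Pipe 2: V = 0.5390 m/s, Re = 2.95×10^5, ε/D = 3.17×10^-4, f = 0.01720, h_2 = f(L/D)V²/2g = 0.05619 m
Series → Q common, losses add: H = Σh = 5.022 m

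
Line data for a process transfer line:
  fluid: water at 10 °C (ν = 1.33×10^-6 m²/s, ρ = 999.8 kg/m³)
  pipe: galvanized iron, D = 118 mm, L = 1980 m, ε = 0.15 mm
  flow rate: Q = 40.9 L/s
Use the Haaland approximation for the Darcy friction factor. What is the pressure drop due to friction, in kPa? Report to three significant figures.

V = 4Q/(πD²) = 4·0.0409/(π·0.118²) = 3.740 m/s
Re = VD/ν = 3.740·0.118/1.33×10^-6 = 3.32×10^5 → turbulent
ε/D = 0.15/118 = 0.00127
Haaland: f = 0.02153
h_f = f(L/D)V²/(2g) = 0.02153·(1980/0.118)·3.740²/(2·9.81) = 257.6 m
Δp = ρg·h_f = 999.8·9.81·257.6 = 2526 kPa

Δp ≈ 2530 kPa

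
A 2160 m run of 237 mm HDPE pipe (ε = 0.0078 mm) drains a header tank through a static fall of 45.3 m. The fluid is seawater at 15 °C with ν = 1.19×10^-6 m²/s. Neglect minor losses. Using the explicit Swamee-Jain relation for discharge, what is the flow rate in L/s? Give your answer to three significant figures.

Swamee-Jain (Type II): Q = -0.965·√(gD⁵h_f/L)·ln[ε/(3.7D) + √(3.17ν²L/(gD³h_f))]
√(gD⁵h_f/L) = √(9.81·0.237⁵·45.3/2160) = 0.01240
ε/(3.7D) = 8.89×10^-6; √(3.17ν²L/(gD³h_f)) = 4.05×10^-5
Q = -0.965·0.01240·ln(4.938×10^-5) = 0.1187 m³/s
Check: V = 2.69 m/s, Re = 5.36×10^5, f = 0.01346, h_f = 45.2 m ≈ 45.3 m ✓

Q ≈ 119 L/s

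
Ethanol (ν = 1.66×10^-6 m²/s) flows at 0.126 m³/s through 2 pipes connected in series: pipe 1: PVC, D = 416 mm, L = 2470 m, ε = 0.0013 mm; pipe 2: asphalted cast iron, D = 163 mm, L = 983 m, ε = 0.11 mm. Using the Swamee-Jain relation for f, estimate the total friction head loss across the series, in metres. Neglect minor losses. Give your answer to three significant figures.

Pipe 1: V = 0.9270 m/s, Re = 2.32×10^5, ε/D = 3.12×10^-6, f = 0.01512, h_1 = f(L/D)V²/2g = 3.932 m
Pipe 2: V = 6.038 m/s, Re = 5.93×10^5, ε/D = 6.75×10^-4, f = 0.01867, h_2 = f(L/D)V²/2g = 209.2 m
Series → Q common, losses add: H = Σh = 213.1 m

H ≈ 213 m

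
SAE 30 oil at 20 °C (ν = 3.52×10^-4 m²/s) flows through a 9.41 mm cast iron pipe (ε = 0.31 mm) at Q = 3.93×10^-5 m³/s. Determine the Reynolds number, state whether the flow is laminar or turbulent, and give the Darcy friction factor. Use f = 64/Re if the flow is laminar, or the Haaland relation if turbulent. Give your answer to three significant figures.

Re ≈ 15.1; laminar; f = 64/Re ≈ 4.24

V = 4Q/(πD²) = 0.5651 m/s
Re = VD/ν = 0.5651·0.00941/3.52×10^-4 = 15.1
Re < 2300 → laminar → f = 64/Re = 4.237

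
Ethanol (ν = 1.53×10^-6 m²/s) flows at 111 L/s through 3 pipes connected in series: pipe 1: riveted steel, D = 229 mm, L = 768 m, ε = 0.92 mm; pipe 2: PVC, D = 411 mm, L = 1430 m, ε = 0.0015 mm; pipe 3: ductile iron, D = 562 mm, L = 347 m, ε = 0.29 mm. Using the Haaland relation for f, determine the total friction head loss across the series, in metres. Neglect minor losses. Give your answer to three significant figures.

H ≈ 37.7 m

Pipe 1: V = 2.695 m/s, Re = 4.03×10^5, ε/D = 0.00402, f = 0.02876, h_1 = f(L/D)V²/2g = 35.70 m
Pipe 2: V = 0.8367 m/s, Re = 2.25×10^5, ε/D = 3.65×10^-6, f = 0.01518, h_2 = f(L/D)V²/2g = 1.884 m
Pipe 3: V = 0.4475 m/s, Re = 1.64×10^5, ε/D = 5.16×10^-4, f = 0.01906, h_3 = f(L/D)V²/2g = 0.1201 m
Series → Q common, losses add: H = Σh = 37.71 m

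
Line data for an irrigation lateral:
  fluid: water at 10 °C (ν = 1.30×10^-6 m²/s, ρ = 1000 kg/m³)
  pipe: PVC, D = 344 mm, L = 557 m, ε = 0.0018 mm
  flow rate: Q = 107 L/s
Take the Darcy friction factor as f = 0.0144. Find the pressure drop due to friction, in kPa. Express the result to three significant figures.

V = 4Q/(πD²) = 4·0.107/(π·0.344²) = 1.151 m/s
h_f = f(L/D)V²/(2g) = 0.01440·(557/0.344)·1.151²/(2·9.81) = 1.575 m
Δp = ρg·h_f = 1000·9.81·1.575 = 15.45 kPa

Δp ≈ 15.5 kPa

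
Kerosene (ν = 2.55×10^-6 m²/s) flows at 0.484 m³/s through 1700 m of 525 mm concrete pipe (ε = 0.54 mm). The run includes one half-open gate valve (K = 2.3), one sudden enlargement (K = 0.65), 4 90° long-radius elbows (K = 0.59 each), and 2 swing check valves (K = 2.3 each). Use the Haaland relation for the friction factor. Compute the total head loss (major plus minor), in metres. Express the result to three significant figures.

H_L ≈ 19.3 m

V = 4Q/(πD²) = 2.236 m/s; V²/2g = 0.2548 m
Re = 4.60×10^5, ε/D = 0.00103 → f = 0.02037 (Haaland)
Major: h_f = f(L/D)·V²/2g = 0.02037·3238·0.2548 = 16.80 m
Minor: ΣK = 9.91; h_m = ΣK·V²/2g = 2.525 m
Total H_L = 16.80 + 2.525 = 19.33 m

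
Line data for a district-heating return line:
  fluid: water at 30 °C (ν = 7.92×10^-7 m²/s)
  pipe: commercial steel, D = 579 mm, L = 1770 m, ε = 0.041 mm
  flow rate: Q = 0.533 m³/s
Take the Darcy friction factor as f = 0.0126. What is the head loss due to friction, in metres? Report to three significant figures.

h_f ≈ 8.05 m

V = 4Q/(πD²) = 4·0.533/(π·0.579²) = 2.024 m/s
h_f = f(L/D)V²/(2g) = 0.01260·(1770/0.579)·2.024²/(2·9.81) = 8.045 m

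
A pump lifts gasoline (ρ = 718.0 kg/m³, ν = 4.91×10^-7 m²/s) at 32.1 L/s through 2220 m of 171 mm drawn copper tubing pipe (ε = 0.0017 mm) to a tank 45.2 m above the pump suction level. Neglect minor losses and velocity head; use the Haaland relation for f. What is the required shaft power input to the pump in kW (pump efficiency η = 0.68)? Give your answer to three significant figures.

V = 4Q/(πD²) = 1.398 m/s; Re = 4.87×10^5; ε/D = 9.94×10^-6; f = 0.01324
h_f = f(L/D)V²/2g = 17.11 m
Total head H = z + h_f = 45.2 + 17.11 = 62.31 m
P_hyd = ρgQH = 718.0·9.81·0.0321·62.31 = 14.09 kW
P_shaft = P_hyd/η = 14.09/0.68 = 20.72 kW

P_shaft ≈ 20.7 kW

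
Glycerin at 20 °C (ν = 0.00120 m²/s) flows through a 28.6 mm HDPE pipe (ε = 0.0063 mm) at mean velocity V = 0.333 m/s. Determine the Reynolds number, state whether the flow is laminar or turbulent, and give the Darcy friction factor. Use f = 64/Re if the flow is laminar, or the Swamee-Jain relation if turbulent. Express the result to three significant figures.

Re ≈ 7.94; laminar; f = 64/Re ≈ 8.06

Re = VD/ν = 0.3330·0.0286/0.00120 = 7.94
Re < 2300 → laminar → f = 64/Re = 8.064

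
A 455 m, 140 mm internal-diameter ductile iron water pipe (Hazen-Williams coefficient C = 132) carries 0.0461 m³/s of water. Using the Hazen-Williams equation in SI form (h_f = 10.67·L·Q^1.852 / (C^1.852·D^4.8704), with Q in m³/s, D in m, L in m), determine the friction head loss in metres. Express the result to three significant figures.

h_f ≈ 27.7 m

h_f = 10.67·455·0.0461^1.852 / (132^1.852·0.140^4.8704) = 27.72 m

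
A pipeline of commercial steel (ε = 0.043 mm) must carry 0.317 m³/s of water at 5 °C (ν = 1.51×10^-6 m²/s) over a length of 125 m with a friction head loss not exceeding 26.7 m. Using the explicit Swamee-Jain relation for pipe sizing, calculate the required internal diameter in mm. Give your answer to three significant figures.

D ≈ 227 mm

Swamee-Jain (Type III): D = 0.66·[ε^1.25·(LQ²/(gh_f))^4.75 + ν·Q^9.4·(L/(gh_f))^5.2]^0.04
LQ²/(gh_f) = 0.04796; L/(gh_f) = 0.4772
Term 1 = ε^1.25·(…)^4.75 = 1.89×10^-12; Term 2 = ν·Q^9.4·(…)^5.2 = 6.58×10^-13
D = 0.66·(1.89×10^-12 + 6.58×10^-13)^0.04 = 0.2269 m = 227 mm
Check: V = 7.84 m/s, Re = 1.18×10^6, f = 0.01452, h_f = 25.1 m ≈ 26.7 m ✓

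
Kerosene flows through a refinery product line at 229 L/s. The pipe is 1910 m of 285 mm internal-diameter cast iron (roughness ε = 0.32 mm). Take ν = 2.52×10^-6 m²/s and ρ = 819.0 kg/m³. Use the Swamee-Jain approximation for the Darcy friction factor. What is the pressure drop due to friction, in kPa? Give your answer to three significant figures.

V = 4Q/(πD²) = 4·0.229/(π·0.285²) = 3.590 m/s
Re = VD/ν = 3.590·0.285/2.52×10^-6 = 4.06×10^5 → turbulent
ε/D = 0.32/285 = 0.00112
Swamee-Jain: f = 0.02101
h_f = f(L/D)V²/(2g) = 0.02101·(1910/0.285)·3.590²/(2·9.81) = 92.45 m
Δp = ρg·h_f = 819.0·9.81·92.45 = 742.8 kPa

Δp ≈ 743 kPa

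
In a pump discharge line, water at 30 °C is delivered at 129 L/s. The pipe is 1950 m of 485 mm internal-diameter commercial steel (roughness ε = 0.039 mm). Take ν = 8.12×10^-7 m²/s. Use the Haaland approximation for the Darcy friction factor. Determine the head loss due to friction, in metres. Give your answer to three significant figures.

h_f ≈ 1.44 m

V = 4Q/(πD²) = 4·0.129/(π·0.485²) = 0.6983 m/s
Re = VD/ν = 0.6983·0.485/8.12×10^-7 = 4.17×10^5 → turbulent
ε/D = 0.039/485 = 8.04×10^-5
Haaland: f = 0.01437
h_f = f(L/D)V²/(2g) = 0.01437·(1950/0.485)·0.6983²/(2·9.81) = 1.436 m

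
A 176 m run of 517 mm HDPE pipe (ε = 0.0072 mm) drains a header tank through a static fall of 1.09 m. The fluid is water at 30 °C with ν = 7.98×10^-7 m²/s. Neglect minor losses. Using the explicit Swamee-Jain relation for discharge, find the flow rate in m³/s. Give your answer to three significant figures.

Swamee-Jain (Type II): Q = -0.965·√(gD⁵h_f/L)·ln[ε/(3.7D) + √(3.17ν²L/(gD³h_f))]
√(gD⁵h_f/L) = √(9.81·0.517⁵·1.09/176) = 0.04737
ε/(3.7D) = 3.76×10^-6; √(3.17ν²L/(gD³h_f)) = 1.55×10^-5
Q = -0.965·0.04737·ln(1.927×10^-5) = 0.4963 m³/s
Check: V = 2.36 m/s, Re = 1.53×10^6, f = 0.01125, h_f = 1.09 m ≈ 1.09 m ✓

Q ≈ 0.496 m³/s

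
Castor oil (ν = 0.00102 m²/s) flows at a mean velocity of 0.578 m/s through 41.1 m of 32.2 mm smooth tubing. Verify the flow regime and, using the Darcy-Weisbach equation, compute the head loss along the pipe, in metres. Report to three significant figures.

Re = VD/ν = 0.578·0.03220/0.00102 = 18.2 → laminar (Re < 2300)
f = 64/Re = 3.507
h_f = f(L/D)V²/(2g) = 3.507·(41.1/0.03220)·0.578²/(2·9.81) = 76.23 m

h_f ≈ 76.2 m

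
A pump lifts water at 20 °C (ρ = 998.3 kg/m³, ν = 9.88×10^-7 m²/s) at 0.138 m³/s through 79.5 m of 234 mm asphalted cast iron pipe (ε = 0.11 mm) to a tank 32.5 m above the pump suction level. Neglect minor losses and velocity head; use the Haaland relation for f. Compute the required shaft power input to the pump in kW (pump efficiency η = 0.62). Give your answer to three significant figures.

P_shaft ≈ 77.5 kW

V = 4Q/(πD²) = 3.209 m/s; Re = 7.60×10^5; ε/D = 4.70×10^-4; f = 0.01710
h_f = f(L/D)V²/2g = 3.049 m
Total head H = z + h_f = 32.5 + 3.049 = 35.55 m
P_hyd = ρgQH = 998.3·9.81·0.138·35.55 = 48.04 kW
P_shaft = P_hyd/η = 48.04/0.62 = 77.49 kW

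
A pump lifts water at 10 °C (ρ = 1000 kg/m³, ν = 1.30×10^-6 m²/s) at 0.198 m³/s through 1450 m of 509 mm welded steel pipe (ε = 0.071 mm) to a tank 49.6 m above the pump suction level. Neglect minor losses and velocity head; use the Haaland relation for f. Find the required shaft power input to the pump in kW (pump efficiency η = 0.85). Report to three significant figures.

V = 4Q/(πD²) = 0.9731 m/s; Re = 3.81×10^5; ε/D = 1.39×10^-4; f = 0.01513
h_f = f(L/D)V²/2g = 2.080 m
Total head H = z + h_f = 49.6 + 2.080 = 51.68 m
P_hyd = ρgQH = 1000·9.81·0.198·51.68 = 100.4 kW
P_shaft = P_hyd/η = 100.4/0.85 = 118.1 kW

P_shaft ≈ 118 kW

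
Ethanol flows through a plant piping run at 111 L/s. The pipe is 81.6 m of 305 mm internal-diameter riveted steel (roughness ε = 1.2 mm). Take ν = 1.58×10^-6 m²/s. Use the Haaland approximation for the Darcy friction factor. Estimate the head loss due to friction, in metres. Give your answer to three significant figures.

h_f ≈ 0.903 m

V = 4Q/(πD²) = 4·0.111/(π·0.305²) = 1.519 m/s
Re = VD/ν = 1.519·0.305/1.58×10^-6 = 2.93×10^5 → turbulent
ε/D = 1.2/305 = 0.00393
Haaland: f = 0.02868
h_f = f(L/D)V²/(2g) = 0.02868·(81.6/0.305)·1.519²/(2·9.81) = 0.9027 m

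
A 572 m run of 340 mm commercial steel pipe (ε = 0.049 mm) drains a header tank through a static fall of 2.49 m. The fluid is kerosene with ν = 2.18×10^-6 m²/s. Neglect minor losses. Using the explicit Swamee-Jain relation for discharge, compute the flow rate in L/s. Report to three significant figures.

Swamee-Jain (Type II): Q = -0.965·√(gD⁵h_f/L)·ln[ε/(3.7D) + √(3.17ν²L/(gD³h_f))]
√(gD⁵h_f/L) = √(9.81·0.340⁵·2.49/572) = 0.01393
ε/(3.7D) = 3.90×10^-5; √(3.17ν²L/(gD³h_f)) = 9.47×10^-5
Q = -0.965·0.01393·ln(1.337×10^-4) = 0.1199 m³/s
Check: V = 1.32 m/s, Re = 2.06×10^5, f = 0.01666, h_f = 2.49 m ≈ 2.49 m ✓

Q ≈ 120 L/s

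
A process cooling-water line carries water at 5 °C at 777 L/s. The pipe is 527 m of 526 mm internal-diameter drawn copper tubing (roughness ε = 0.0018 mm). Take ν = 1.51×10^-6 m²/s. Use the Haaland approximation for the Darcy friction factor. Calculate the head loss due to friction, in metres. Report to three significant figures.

V = 4Q/(πD²) = 4·0.777/(π·0.526²) = 3.576 m/s
Re = VD/ν = 3.576·0.526/1.51×10^-6 = 1.25×10^6 → turbulent
ε/D = 0.0018/526 = 3.42×10^-6
Haaland: f = 0.01124
h_f = f(L/D)V²/(2g) = 0.01124·(527/0.526)·3.576²/(2·9.81) = 7.336 m

h_f ≈ 7.34 m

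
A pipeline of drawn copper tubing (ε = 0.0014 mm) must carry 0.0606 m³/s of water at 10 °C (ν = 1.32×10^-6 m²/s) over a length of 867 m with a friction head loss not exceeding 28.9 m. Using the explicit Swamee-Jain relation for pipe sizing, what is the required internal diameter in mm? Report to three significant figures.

D ≈ 169 mm

Swamee-Jain (Type III): D = 0.66·[ε^1.25·(LQ²/(gh_f))^4.75 + ν·Q^9.4·(L/(gh_f))^5.2]^0.04
LQ²/(gh_f) = 0.01123; L/(gh_f) = 3.058
Term 1 = ε^1.25·(…)^4.75 = 2.64×10^-17; Term 2 = ν·Q^9.4·(…)^5.2 = 1.59×10^-15
D = 0.66·(2.64×10^-17 + 1.59×10^-15)^0.04 = 0.1690 m = 169 mm
Check: V = 2.70 m/s, Re = 3.46×10^5, f = 0.01410, h_f = 26.9 m ≈ 28.9 m ✓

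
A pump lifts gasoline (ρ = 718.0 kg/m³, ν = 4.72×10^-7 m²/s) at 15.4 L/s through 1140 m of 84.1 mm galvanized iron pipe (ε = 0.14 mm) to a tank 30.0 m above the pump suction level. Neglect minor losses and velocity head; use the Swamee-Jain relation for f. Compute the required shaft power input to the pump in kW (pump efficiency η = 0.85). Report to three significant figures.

P_shaft ≈ 19.3 kW

V = 4Q/(πD²) = 2.772 m/s; Re = 4.94×10^5; ε/D = 0.00166; f = 0.02286
h_f = f(L/D)V²/2g = 121.4 m
Total head H = z + h_f = 30.0 + 121.4 = 151.4 m
P_hyd = ρgQH = 718.0·9.81·0.0154·151.4 = 16.42 kW
P_shaft = P_hyd/η = 16.42/0.85 = 19.32 kW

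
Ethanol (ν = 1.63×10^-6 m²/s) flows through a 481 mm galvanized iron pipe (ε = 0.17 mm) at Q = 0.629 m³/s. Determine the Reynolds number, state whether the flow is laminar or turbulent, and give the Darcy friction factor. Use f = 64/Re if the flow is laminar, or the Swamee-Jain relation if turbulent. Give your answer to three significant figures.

V = 4Q/(πD²) = 3.462 m/s
Re = VD/ν = 3.462·0.481/1.63×10^-6 = 1.02×10^6
Re > 4000 → turbulent; ε/D = 3.53×10^-4
Swamee-Jain: f = 0.01620

Re ≈ 1.02×10^6; turbulent; f ≈ 0.0162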